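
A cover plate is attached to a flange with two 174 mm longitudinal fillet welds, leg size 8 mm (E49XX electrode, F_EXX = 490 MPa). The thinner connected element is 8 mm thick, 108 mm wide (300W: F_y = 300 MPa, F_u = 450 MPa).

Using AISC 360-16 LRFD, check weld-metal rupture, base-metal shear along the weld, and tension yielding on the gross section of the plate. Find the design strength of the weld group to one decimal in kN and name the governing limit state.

233.3 kN (gross-section yield governs)

Weld metal: throat = 0.707×8 = 5.656 mm, L = 2×174 = 348 mm. φR_n = 0.75 × 0.6 × 490 × 5.656 × 348 = 434.0 kN.
Base metal shear (8 mm plate): yield φR_n = 1.0×0.6×300×8×348 = 501.1 kN; rupture φR_n = 0.75×0.6×450×8×348 = 563.8 kN; take 501.1 kN (yield).
Tension yield (gross): A_g = 108×8 = 864 mm². φR_n = 0.90 × 300 × 864 = 233.3 kN.
Governing: min(434.0, 501.1, 233.3) = 233.3 kN → gross-section yield.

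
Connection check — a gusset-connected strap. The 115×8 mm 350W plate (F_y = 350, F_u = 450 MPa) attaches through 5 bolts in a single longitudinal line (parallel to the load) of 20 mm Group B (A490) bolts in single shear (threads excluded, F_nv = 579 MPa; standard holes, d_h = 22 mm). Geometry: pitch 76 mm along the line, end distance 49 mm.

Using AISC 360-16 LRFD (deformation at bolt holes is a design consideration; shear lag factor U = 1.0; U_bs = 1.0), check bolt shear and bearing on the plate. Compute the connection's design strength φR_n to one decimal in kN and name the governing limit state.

641.5 kN (bearing governs)

Bolt shear: A_b = π(20)²/4 = 314.16 mm². φR_n = 0.75 × 579 × 314.16 × 5 × 1 = 682.1 kN.
Bearing (8 mm plate, F_u = 450 MPa): end bolts L_c = 49 − 22/2 = 38, R_n = min(1.2×38×8×450, 2.4×20×8×450) = 164.16 kN/bolt; interior L_c = 76 − 22 = 54, R_n = 172.8 kN/bolt. φR_n = 0.75 × (1×164.16 + 4×172.8) = 641.5 kN.
Governing: min(682.1, 641.5) = 641.5 kN → bearing.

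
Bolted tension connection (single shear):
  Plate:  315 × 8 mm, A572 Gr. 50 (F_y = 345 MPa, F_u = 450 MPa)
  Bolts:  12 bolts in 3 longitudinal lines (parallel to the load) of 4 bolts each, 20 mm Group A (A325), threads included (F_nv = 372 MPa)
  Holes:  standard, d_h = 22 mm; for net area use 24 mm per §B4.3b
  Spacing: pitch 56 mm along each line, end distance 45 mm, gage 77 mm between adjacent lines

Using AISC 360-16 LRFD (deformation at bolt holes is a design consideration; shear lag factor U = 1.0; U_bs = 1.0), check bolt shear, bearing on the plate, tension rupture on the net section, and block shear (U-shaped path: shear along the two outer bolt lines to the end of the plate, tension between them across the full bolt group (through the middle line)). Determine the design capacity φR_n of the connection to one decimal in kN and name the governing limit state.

Bolt shear: A_b = π(20)²/4 = 314.16 mm². φR_n = 0.75 × 372 × 314.16 × 12 × 1 = 1051.8 kN.
Bearing (8 mm plate, F_u = 450 MPa): end bolts L_c = 45 − 22/2 = 34, R_n = min(1.2×34×8×450, 2.4×20×8×450) = 146.88 kN/bolt; interior L_c = 56 − 22 = 34, R_n = 146.88 kN/bolt. φR_n = 0.75 × (3×146.88 + 9×146.88) = 1321.9 kN.
Tension rupture (net): A_n = (315 − 3×24)×8 = 1944 mm² (U = 1.0, A_e = A_n). φR_n = 0.75 × 450 × 1944 = 656.1 kN.
Block shear: shear path 2×[45+3×56] = 2×213 mm, A_gv = 3408, A_nv = 2×(213 − 3.5×24)×8 = 2064 mm²; tension across gage: (154 − 2×24)×8 = 848 mm². R_n = min(0.6×450×2064, 0.6×345×3408) + 1.0×450×848 = min(557.28, 705.46) + 381.6 = 938.88 kN. φR_n = 0.75 × 938.88 = 704.2 kN.
Governing: min(1051.8, 1321.9, 656.1, 704.2) = 656.1 kN → net-section rupture.

656.1 kN (net-section rupture governs)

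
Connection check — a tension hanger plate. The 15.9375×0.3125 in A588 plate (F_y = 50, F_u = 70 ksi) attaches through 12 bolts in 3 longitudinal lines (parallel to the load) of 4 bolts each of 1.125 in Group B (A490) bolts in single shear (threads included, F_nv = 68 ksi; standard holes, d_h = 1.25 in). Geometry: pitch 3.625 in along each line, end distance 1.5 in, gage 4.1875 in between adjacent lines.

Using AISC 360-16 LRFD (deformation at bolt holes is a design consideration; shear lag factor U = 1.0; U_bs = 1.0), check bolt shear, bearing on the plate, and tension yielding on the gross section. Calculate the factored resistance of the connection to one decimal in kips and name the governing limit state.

Bolt shear: A_b = π(1.125)²/4 = 0.99402 in². φR_n = 0.75 × 68 × 0.99402 × 12 × 1 = 608.3 kips.
Bearing (0.3125 in plate, F_u = 70 ksi): end bolts L_c = 1.5 − 1.25/2 = 0.875, R_n = min(1.2×0.875×0.3125×70, 2.4×1.125×0.3125×70) = 22.969 kips/bolt; interior L_c = 3.625 − 1.25 = 2.375, R_n = 59.063 kips/bolt. φR_n = 0.75 × (3×22.969 + 9×59.063) = 450.4 kips.
Tension yield (gross): A_g = 15.9375×0.3125 = 4.9805 in². φR_n = 0.90 × 50 × 4.9805 = 224.1 kips.
Governing: min(608.3, 450.4, 224.1) = 224.1 kips → gross-section yield.

224.1 kips (gross-section yield governs)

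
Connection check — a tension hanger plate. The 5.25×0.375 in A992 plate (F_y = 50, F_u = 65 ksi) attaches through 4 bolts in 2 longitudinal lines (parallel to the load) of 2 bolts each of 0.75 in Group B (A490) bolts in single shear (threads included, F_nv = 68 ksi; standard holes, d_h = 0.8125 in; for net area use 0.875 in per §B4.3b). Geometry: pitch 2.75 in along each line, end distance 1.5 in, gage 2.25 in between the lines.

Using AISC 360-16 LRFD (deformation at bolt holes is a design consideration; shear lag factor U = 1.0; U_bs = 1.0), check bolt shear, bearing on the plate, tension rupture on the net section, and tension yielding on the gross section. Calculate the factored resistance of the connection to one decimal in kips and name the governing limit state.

Bolt shear: A_b = π(0.75)²/4 = 0.44179 in². φR_n = 0.75 × 68 × 0.44179 × 4 × 1 = 90.1 kips.
Bearing (0.375 in plate, F_u = 65 ksi): end bolts L_c = 1.5 − 0.8125/2 = 1.09375, R_n = min(1.2×1.09375×0.375×65, 2.4×0.75×0.375×65) = 31.992 kips/bolt; interior L_c = 2.75 − 0.8125 = 1.9375, R_n = 43.875 kips/bolt. φR_n = 0.75 × (2×31.992 + 2×43.875) = 113.8 kips.
Tension rupture (net): A_n = (5.25 − 2×0.875)×0.375 = 1.3125 in² (U = 1.0, A_e = A_n). φR_n = 0.75 × 65 × 1.3125 = 64.0 kips.
Tension yield (gross): A_g = 5.25×0.375 = 1.9688 in². φR_n = 0.90 × 50 × 1.9688 = 88.6 kips.
Governing: min(90.1, 113.8, 64.0, 88.6) = 64.0 kips → net-section rupture.

64.0 kips (net-section rupture governs)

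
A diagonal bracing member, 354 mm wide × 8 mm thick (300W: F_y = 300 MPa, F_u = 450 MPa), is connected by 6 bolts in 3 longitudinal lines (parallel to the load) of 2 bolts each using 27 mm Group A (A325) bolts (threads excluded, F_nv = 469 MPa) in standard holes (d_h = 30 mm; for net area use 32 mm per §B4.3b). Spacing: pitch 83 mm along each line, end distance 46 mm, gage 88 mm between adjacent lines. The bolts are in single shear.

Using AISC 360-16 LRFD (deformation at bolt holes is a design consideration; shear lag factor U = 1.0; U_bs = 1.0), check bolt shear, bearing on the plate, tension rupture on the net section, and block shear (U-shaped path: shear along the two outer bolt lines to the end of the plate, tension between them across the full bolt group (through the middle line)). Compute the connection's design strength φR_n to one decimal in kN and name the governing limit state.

Bolt shear: A_b = π(27)²/4 = 572.56 mm². φR_n = 0.75 × 469 × 572.56 × 6 × 1 = 1208.4 kN.
Bearing (8 mm plate, F_u = 450 MPa): end bolts L_c = 46 − 30/2 = 31, R_n = min(1.2×31×8×450, 2.4×27×8×450) = 133.92 kN/bolt; interior L_c = 83 − 30 = 53, R_n = 228.96 kN/bolt. φR_n = 0.75 × (3×133.92 + 3×228.96) = 816.5 kN.
Tension rupture (net): A_n = (354 − 3×32)×8 = 2064 mm² (U = 1.0, A_e = A_n). φR_n = 0.75 × 450 × 2064 = 696.6 kN.
Block shear: shear path 2×[46+1×83] = 2×129 mm, A_gv = 2064, A_nv = 2×(129 − 1.5×32)×8 = 1296 mm²; tension across gage: (176 − 2×32)×8 = 896 mm². R_n = min(0.6×450×1296, 0.6×300×2064) + 1.0×450×896 = min(349.92, 371.52) + 403.2 = 753.12 kN. φR_n = 0.75 × 753.12 = 564.8 kN.
Governing: min(1208.4, 816.5, 696.6, 564.8) = 564.8 kN → block shear.

564.8 kN (block shear governs)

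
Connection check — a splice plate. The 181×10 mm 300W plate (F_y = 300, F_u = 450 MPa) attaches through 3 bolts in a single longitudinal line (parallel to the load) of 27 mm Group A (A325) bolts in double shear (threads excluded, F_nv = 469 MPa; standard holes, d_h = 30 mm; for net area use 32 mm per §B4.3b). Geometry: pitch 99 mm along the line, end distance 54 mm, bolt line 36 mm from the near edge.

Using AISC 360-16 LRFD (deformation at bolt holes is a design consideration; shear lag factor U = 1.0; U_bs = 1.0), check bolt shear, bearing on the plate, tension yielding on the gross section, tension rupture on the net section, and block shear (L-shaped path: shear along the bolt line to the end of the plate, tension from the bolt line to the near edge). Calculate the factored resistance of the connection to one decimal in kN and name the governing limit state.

407.7 kN (block shear governs)

Bolt shear: A_b = π(27)²/4 = 572.56 mm². φR_n = 0.75 × 469 × 572.56 × 3 × 2 = 1208.4 kN.
Bearing (10 mm plate, F_u = 450 MPa): end bolts L_c = 54 − 30/2 = 39, R_n = min(1.2×39×10×450, 2.4×27×10×450) = 210.6 kN/bolt; interior L_c = 99 − 30 = 69, R_n = 291.6 kN/bolt. φR_n = 0.75 × (1×210.6 + 2×291.6) = 595.4 kN.
Tension yield (gross): A_g = 181×10 = 1810 mm². φR_n = 0.90 × 300 × 1810 = 488.7 kN.
Tension rupture (net): A_n = (181 − 1×32)×10 = 1490 mm² (U = 1.0, A_e = A_n). φR_n = 0.75 × 450 × 1490 = 502.9 kN.
Block shear: shear path 1×[54+2×99] = 1×252 mm, A_gv = 2520, A_nv = 1×(252 − 2.5×32)×10 = 1720 mm²; tension to near edge: (36 − 0.5×32)×10 = 200 mm². R_n = min(0.6×450×1720, 0.6×300×2520) + 1.0×450×200 = min(464.4, 453.6) + 90 = 543.6 kN. φR_n = 0.75 × 543.6 = 407.7 kN.
Governing: min(1208.4, 595.4, 488.7, 502.9, 407.7) = 407.7 kN → block shear.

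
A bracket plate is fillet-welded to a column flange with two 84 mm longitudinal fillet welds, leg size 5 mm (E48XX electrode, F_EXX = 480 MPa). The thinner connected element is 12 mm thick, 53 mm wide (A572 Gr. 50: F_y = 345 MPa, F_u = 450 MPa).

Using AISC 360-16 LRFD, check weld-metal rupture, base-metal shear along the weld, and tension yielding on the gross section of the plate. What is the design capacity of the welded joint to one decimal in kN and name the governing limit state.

128.3 kN (weld metal governs)

Weld metal: throat = 0.707×5 = 3.535 mm, L = 2×84 = 168 mm. φR_n = 0.75 × 0.6 × 480 × 3.535 × 168 = 128.3 kN.
Base metal shear (12 mm plate): yield φR_n = 1.0×0.6×345×12×168 = 417.3 kN; rupture φR_n = 0.75×0.6×450×12×168 = 408.2 kN; take 408.2 kN (rupture).
Tension yield (gross): A_g = 53×12 = 636 mm². φR_n = 0.90 × 345 × 636 = 197.5 kN.
Governing: min(128.3, 408.2, 197.5) = 128.3 kN → weld metal.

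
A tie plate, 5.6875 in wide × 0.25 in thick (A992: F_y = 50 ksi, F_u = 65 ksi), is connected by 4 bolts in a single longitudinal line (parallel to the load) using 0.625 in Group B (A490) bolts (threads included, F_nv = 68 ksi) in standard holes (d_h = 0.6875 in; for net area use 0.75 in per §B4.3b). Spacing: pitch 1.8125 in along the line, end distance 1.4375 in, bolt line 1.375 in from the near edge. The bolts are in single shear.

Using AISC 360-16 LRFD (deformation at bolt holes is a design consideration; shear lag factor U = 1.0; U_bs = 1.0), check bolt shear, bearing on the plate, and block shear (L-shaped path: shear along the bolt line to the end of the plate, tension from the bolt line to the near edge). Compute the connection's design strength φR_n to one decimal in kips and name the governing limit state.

Bolt shear: A_b = π(0.625)²/4 = 0.3068 in². φR_n = 0.75 × 68 × 0.3068 × 4 × 1 = 62.6 kips.
Bearing (0.25 in plate, F_u = 65 ksi): end bolts L_c = 1.4375 − 0.6875/2 = 1.09375, R_n = min(1.2×1.09375×0.25×65, 2.4×0.625×0.25×65) = 21.328 kips/bolt; interior L_c = 1.8125 − 0.6875 = 1.125, R_n = 21.938 kips/bolt. φR_n = 0.75 × (1×21.328 + 3×21.938) = 65.4 kips.
Block shear: shear path 1×[1.4375+3×1.8125] = 1×6.875 in, A_gv = 1.7188, A_nv = 1×(6.875 − 3.5×0.75)×0.25 = 1.0625 in²; tension to near edge: (1.375 − 0.5×0.75)×0.25 = 0.25 in². R_n = min(0.6×65×1.0625, 0.6×50×1.7188) + 1.0×65×0.25 = min(41.438, 51.564) + 16.25 = 57.688 kips. φR_n = 0.75 × 57.688 = 43.3 kips.
Governing: min(62.6, 65.4, 43.3) = 43.3 kips → block shear.

43.3 kips (block shear governs)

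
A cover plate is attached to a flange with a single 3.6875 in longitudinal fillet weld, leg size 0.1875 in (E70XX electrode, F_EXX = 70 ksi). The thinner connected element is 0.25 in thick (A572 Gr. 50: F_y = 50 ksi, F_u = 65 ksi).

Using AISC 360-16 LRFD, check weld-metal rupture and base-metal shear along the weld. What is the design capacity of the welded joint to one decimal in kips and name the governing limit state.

Weld metal: throat = 0.707×0.1875 = 0.13256 in, L = 3.6875 in. φR_n = 0.75 × 0.6 × 70 × 0.13256 × 3.6875 = 15.4 kips.
Base metal shear (0.25 in plate): yield φR_n = 1.0×0.6×50×0.25×3.6875 = 27.7 kips; rupture φR_n = 0.75×0.6×65×0.25×3.6875 = 27.0 kips; take 27.0 kips (rupture).
Governing: min(15.4, 27.0) = 15.4 kips → weld metal.

15.4 kips (weld metal governs)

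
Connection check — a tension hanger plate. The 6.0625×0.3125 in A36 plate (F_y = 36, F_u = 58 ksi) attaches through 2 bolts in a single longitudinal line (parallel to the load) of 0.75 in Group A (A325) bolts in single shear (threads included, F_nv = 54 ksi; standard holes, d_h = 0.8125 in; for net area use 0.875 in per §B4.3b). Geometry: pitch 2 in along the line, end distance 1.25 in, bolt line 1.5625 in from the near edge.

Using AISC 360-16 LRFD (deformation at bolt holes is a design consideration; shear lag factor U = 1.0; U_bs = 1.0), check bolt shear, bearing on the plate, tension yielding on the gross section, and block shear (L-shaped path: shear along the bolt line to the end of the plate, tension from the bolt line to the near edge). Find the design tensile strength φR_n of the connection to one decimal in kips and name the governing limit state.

Bolt shear: A_b = π(0.75)²/4 = 0.44179 in². φR_n = 0.75 × 54 × 0.44179 × 2 × 1 = 35.8 kips.
Bearing (0.3125 in plate, F_u = 58 ksi): end bolts L_c = 1.25 − 0.8125/2 = 0.84375, R_n = min(1.2×0.84375×0.3125×58, 2.4×0.75×0.3125×58) = 18.352 kips/bolt; interior L_c = 2 − 0.8125 = 1.1875, R_n = 25.828 kips/bolt. φR_n = 0.75 × (1×18.352 + 1×25.828) = 33.1 kips.
Tension yield (gross): A_g = 6.0625×0.3125 = 1.8945 in². φR_n = 0.90 × 36 × 1.8945 = 61.4 kips.
Block shear: shear path 1×[1.25+1×2] = 1×3.25 in, A_gv = 1.0156, A_nv = 1×(3.25 − 1.5×0.875)×0.3125 = 0.60547 in²; tension to near edge: (1.5625 − 0.5×0.875)×0.3125 = 0.35156 in². R_n = min(0.6×58×0.60547, 0.6×36×1.0156) + 1.0×58×0.35156 = min(21.07, 21.937) + 20.39 = 41.46 kips. φR_n = 0.75 × 41.46 = 31.1 kips.
Governing: min(35.8, 33.1, 61.4, 31.1) = 31.1 kips → block shear.

31.1 kips (block shear governs)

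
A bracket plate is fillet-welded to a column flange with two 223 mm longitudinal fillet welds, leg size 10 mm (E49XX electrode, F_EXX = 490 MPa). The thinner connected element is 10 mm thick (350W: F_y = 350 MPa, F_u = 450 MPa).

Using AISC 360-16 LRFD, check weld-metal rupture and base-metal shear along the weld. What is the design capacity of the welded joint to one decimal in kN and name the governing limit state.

Weld metal: throat = 0.707×10 = 7.07 mm, L = 2×223 = 446 mm. φR_n = 0.75 × 0.6 × 490 × 7.07 × 446 = 695.3 kN.
Base metal shear (10 mm plate): yield φR_n = 1.0×0.6×350×10×446 = 936.6 kN; rupture φR_n = 0.75×0.6×450×10×446 = 903.2 kN; take 903.2 kN (rupture).
Governing: min(695.3, 903.2) = 695.3 kN → weld metal.

695.3 kN (weld metal governs)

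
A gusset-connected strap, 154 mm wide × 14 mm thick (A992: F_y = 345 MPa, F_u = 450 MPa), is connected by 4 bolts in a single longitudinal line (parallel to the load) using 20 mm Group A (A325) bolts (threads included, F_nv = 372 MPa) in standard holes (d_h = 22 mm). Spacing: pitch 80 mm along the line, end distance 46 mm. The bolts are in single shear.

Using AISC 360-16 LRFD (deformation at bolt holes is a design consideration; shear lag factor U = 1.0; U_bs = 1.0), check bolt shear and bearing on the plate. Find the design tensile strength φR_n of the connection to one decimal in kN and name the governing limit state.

350.6 kN (bolt shear governs)

Bolt shear: A_b = π(20)²/4 = 314.16 mm². φR_n = 0.75 × 372 × 314.16 × 4 × 1 = 350.6 kN.
Bearing (14 mm plate, F_u = 450 MPa): end bolts L_c = 46 − 22/2 = 35, R_n = min(1.2×35×14×450, 2.4×20×14×450) = 264.6 kN/bolt; interior L_c = 80 − 22 = 58, R_n = 302.4 kN/bolt. φR_n = 0.75 × (1×264.6 + 3×302.4) = 878.9 kN.
Governing: min(350.6, 878.9) = 350.6 kN → bolt shear.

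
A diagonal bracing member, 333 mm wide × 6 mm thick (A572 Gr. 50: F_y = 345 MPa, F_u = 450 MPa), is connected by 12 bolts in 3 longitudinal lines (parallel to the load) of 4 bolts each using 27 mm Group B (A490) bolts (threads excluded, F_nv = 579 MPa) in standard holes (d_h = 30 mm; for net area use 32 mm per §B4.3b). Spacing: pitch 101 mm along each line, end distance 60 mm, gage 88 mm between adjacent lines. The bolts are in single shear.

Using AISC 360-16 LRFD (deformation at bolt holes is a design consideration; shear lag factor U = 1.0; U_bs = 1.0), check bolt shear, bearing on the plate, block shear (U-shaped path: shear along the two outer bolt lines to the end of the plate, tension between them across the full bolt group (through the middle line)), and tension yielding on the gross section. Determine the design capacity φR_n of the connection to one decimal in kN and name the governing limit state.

620.4 kN (gross-section yield governs)

Bolt shear: A_b = π(27)²/4 = 572.56 mm². φR_n = 0.75 × 579 × 572.56 × 12 × 1 = 2983.6 kN.
Bearing (6 mm plate, F_u = 450 MPa): end bolts L_c = 60 − 30/2 = 45, R_n = min(1.2×45×6×450, 2.4×27×6×450) = 145.8 kN/bolt; interior L_c = 101 − 30 = 71, R_n = 174.96 kN/bolt. φR_n = 0.75 × (3×145.8 + 9×174.96) = 1509.0 kN.
Block shear: shear path 2×[60+3×101] = 2×363 mm, A_gv = 4356, A_nv = 2×(363 − 3.5×32)×6 = 3012 mm²; tension across gage: (176 − 2×32)×6 = 672 mm². R_n = min(0.6×450×3012, 0.6×345×4356) + 1.0×450×672 = min(813.24, 901.69) + 302.4 = 1115.6 kN. φR_n = 0.75 × 1115.6 = 836.7 kN.
Tension yield (gross): A_g = 333×6 = 1998 mm². φR_n = 0.90 × 345 × 1998 = 620.4 kN.
Governing: min(2983.6, 1509.0, 836.7, 620.4) = 620.4 kN → gross-section yield.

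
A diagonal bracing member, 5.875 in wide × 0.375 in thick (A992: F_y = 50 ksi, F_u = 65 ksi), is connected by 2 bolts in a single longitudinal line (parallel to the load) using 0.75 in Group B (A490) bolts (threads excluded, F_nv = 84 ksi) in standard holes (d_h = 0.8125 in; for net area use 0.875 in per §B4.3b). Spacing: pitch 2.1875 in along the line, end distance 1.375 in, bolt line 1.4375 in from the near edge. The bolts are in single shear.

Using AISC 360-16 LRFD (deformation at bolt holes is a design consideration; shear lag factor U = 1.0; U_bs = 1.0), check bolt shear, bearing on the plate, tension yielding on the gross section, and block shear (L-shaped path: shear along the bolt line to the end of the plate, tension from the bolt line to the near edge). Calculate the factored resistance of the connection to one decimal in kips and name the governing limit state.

43.0 kips (block shear governs)

Bolt shear: A_b = π(0.75)²/4 = 0.44179 in². φR_n = 0.75 × 84 × 0.44179 × 2 × 1 = 55.7 kips.
Bearing (0.375 in plate, F_u = 65 ksi): end bolts L_c = 1.375 − 0.8125/2 = 0.96875, R_n = min(1.2×0.96875×0.375×65, 2.4×0.75×0.375×65) = 28.336 kips/bolt; interior L_c = 2.1875 − 0.8125 = 1.375, R_n = 40.219 kips/bolt. φR_n = 0.75 × (1×28.336 + 1×40.219) = 51.4 kips.
Tension yield (gross): A_g = 5.875×0.375 = 2.2031 in². φR_n = 0.90 × 50 × 2.2031 = 99.1 kips.
Block shear: shear path 1×[1.375+1×2.1875] = 1×3.5625 in, A_gv = 1.3359, A_nv = 1×(3.5625 − 1.5×0.875)×0.375 = 0.84375 in²; tension to near edge: (1.4375 − 0.5×0.875)×0.375 = 0.375 in². R_n = min(0.6×65×0.84375, 0.6×50×1.3359) + 1.0×65×0.375 = min(32.906, 40.077) + 24.375 = 57.281 kips. φR_n = 0.75 × 57.281 = 43.0 kips.
Governing: min(55.7, 51.4, 99.1, 43.0) = 43.0 kips → block shear.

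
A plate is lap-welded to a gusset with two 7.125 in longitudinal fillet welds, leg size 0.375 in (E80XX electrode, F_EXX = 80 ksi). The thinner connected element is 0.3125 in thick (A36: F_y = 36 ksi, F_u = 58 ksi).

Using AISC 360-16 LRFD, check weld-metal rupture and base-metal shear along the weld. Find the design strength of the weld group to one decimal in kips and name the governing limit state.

96.2 kips (base-metal shear governs)

Weld metal: throat = 0.707×0.375 = 0.26513 in, L = 2×7.125 = 14.25 in. φR_n = 0.75 × 0.6 × 80 × 0.26513 × 14.25 = 136.0 kips.
Base metal shear (0.3125 in plate): yield φR_n = 1.0×0.6×36×0.3125×14.25 = 96.2 kips; rupture φR_n = 0.75×0.6×58×0.3125×14.25 = 116.2 kips; take 96.2 kips (yield).
Governing: min(136.0, 96.2) = 96.2 kips → base-metal shear.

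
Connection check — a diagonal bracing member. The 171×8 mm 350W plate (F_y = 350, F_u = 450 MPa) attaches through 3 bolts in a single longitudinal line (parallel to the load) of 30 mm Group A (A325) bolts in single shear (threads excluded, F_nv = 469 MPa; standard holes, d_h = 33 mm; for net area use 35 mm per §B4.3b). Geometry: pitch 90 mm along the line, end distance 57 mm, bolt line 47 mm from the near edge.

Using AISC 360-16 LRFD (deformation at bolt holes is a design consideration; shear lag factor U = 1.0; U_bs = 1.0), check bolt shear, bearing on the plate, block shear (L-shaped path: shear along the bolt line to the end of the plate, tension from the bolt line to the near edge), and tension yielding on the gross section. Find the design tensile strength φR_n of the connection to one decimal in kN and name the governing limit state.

Bolt shear: A_b = π(30)²/4 = 706.86 mm². φR_n = 0.75 × 469 × 706.86 × 3 × 1 = 745.9 kN.
Bearing (8 mm plate, F_u = 450 MPa): end bolts L_c = 57 − 33/2 = 40.5, R_n = min(1.2×40.5×8×450, 2.4×30×8×450) = 174.96 kN/bolt; interior L_c = 90 − 33 = 57, R_n = 246.24 kN/bolt. φR_n = 0.75 × (1×174.96 + 2×246.24) = 500.6 kN.
Block shear: shear path 1×[57+2×90] = 1×237 mm, A_gv = 1896, A_nv = 1×(237 − 2.5×35)×8 = 1196 mm²; tension to near edge: (47 − 0.5×35)×8 = 236 mm². R_n = min(0.6×450×1196, 0.6×350×1896) + 1.0×450×236 = min(322.92, 398.16) + 106.2 = 429.12 kN. φR_n = 0.75 × 429.12 = 321.8 kN.
Tension yield (gross): A_g = 171×8 = 1368 mm². φR_n = 0.90 × 350 × 1368 = 430.9 kN.
Governing: min(745.9, 500.6, 321.8, 430.9) = 321.8 kN → block shear.

321.8 kN (block shear governs)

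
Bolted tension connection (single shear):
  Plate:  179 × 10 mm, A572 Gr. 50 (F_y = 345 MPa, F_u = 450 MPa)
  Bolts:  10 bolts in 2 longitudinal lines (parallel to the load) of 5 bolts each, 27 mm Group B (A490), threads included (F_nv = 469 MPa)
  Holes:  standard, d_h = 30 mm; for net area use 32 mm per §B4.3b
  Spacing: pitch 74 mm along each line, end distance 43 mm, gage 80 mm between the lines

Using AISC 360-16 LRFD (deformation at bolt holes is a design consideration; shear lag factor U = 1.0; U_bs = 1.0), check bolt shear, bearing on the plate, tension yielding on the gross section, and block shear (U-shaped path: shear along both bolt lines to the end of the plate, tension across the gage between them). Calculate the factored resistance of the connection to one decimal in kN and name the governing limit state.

555.8 kN (gross-section yield governs)

Bolt shear: A_b = π(27)²/4 = 572.56 mm². φR_n = 0.75 × 469 × 572.56 × 10 × 1 = 2014.0 kN.
Bearing (10 mm plate, F_u = 450 MPa): end bolts L_c = 43 − 30/2 = 28, R_n = min(1.2×28×10×450, 2.4×27×10×450) = 151.2 kN/bolt; interior L_c = 74 − 30 = 44, R_n = 237.6 kN/bolt. φR_n = 0.75 × (2×151.2 + 8×237.6) = 1652.4 kN.
Tension yield (gross): A_g = 179×10 = 1790 mm². φR_n = 0.90 × 345 × 1790 = 555.8 kN.
Block shear: shear path 2×[43+4×74] = 2×339 mm, A_gv = 6780, A_nv = 2×(339 − 4.5×32)×10 = 3900 mm²; tension across gage: (80 − 1×32)×10 = 480 mm². R_n = min(0.6×450×3900, 0.6×345×6780) + 1.0×450×480 = min(1053, 1403.5) + 216 = 1269 kN. φR_n = 0.75 × 1269 = 951.8 kN.
Governing: min(2014.0, 1652.4, 555.8, 951.8) = 555.8 kN → gross-section yield.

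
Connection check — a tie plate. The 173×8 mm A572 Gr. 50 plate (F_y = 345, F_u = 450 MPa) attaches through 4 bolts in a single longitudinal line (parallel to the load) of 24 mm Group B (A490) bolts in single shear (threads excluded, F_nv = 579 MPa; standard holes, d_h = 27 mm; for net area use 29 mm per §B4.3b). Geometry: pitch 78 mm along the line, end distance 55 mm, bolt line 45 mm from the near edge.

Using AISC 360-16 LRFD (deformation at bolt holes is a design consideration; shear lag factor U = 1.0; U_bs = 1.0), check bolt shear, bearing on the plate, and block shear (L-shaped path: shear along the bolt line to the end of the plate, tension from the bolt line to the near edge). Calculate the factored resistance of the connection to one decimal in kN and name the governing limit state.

Bolt shear: A_b = π(24)²/4 = 452.39 mm². φR_n = 0.75 × 579 × 452.39 × 4 × 1 = 785.8 kN.
Bearing (8 mm plate, F_u = 450 MPa): end bolts L_c = 55 − 27/2 = 41.5, R_n = min(1.2×41.5×8×450, 2.4×24×8×450) = 179.28 kN/bolt; interior L_c = 78 − 27 = 51, R_n = 207.36 kN/bolt. φR_n = 0.75 × (1×179.28 + 3×207.36) = 601.0 kN.
Block shear: shear path 1×[55+3×78] = 1×289 mm, A_gv = 2312, A_nv = 1×(289 − 3.5×29)×8 = 1500 mm²; tension to near edge: (45 − 0.5×29)×8 = 244 mm². R_n = min(0.6×450×1500, 0.6×345×2312) + 1.0×450×244 = min(405, 478.58) + 109.8 = 514.8 kN. φR_n = 0.75 × 514.8 = 386.1 kN.
Governing: min(785.8, 601.0, 386.1) = 386.1 kN → block shear.

386.1 kN (block shear governs)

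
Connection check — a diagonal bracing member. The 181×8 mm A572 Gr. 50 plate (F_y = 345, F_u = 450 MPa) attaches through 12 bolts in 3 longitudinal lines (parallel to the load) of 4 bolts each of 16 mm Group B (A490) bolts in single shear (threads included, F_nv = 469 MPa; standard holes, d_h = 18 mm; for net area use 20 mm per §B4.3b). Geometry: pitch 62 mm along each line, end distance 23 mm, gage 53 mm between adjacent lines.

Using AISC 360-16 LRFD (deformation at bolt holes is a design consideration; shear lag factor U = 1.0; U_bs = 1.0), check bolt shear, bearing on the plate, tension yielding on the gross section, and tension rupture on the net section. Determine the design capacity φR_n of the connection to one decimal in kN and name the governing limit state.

326.7 kN (net-section rupture governs)

Bolt shear: A_b = π(16)²/4 = 201.06 mm². φR_n = 0.75 × 469 × 201.06 × 12 × 1 = 848.7 kN.
Bearing (8 mm plate, F_u = 450 MPa): end bolts L_c = 23 − 18/2 = 14, R_n = min(1.2×14×8×450, 2.4×16×8×450) = 60.48 kN/bolt; interior L_c = 62 − 18 = 44, R_n = 138.24 kN/bolt. φR_n = 0.75 × (3×60.48 + 9×138.24) = 1069.2 kN.
Tension yield (gross): A_g = 181×8 = 1448 mm². φR_n = 0.90 × 345 × 1448 = 449.6 kN.
Tension rupture (net): A_n = (181 − 3×20)×8 = 968 mm² (U = 1.0, A_e = A_n). φR_n = 0.75 × 450 × 968 = 326.7 kN.
Governing: min(848.7, 1069.2, 449.6, 326.7) = 326.7 kN → net-section rupture.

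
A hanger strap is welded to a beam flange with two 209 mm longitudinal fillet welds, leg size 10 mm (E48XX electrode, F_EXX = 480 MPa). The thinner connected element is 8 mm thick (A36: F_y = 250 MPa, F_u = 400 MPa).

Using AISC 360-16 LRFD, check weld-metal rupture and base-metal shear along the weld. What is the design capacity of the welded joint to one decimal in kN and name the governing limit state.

Weld metal: throat = 0.707×10 = 7.07 mm, L = 2×209 = 418 mm. φR_n = 0.75 × 0.6 × 480 × 7.07 × 418 = 638.3 kN.
Base metal shear (8 mm plate): yield φR_n = 1.0×0.6×250×8×418 = 501.6 kN; rupture φR_n = 0.75×0.6×400×8×418 = 601.9 kN; take 501.6 kN (yield).
Governing: min(638.3, 501.6) = 501.6 kN → base-metal shear.

501.6 kN (base-metal shear governs)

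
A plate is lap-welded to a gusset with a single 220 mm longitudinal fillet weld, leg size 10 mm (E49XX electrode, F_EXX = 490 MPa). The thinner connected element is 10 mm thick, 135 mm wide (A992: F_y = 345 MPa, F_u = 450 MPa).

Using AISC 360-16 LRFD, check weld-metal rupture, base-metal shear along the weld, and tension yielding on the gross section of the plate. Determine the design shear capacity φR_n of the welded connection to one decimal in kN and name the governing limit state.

Weld metal: throat = 0.707×10 = 7.07 mm, L = 220 mm. φR_n = 0.75 × 0.6 × 490 × 7.07 × 220 = 343.0 kN.
Base metal shear (10 mm plate): yield φR_n = 1.0×0.6×345×10×220 = 455.4 kN; rupture φR_n = 0.75×0.6×450×10×220 = 445.5 kN; take 445.5 kN (rupture).
Tension yield (gross): A_g = 135×10 = 1350 mm². φR_n = 0.90 × 345 × 1350 = 419.2 kN.
Governing: min(343.0, 445.5, 419.2) = 343.0 kN → weld metal.

343.0 kN (weld metal governs)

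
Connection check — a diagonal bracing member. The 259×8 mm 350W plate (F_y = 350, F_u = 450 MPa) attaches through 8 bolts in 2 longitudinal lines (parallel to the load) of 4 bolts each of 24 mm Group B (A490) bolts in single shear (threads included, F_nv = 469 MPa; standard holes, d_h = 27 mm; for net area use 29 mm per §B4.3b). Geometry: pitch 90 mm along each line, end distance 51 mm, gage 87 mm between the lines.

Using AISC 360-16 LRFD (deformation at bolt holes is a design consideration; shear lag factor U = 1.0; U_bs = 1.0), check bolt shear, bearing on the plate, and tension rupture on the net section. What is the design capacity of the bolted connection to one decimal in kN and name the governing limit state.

Bolt shear: A_b = π(24)²/4 = 452.39 mm². φR_n = 0.75 × 469 × 452.39 × 8 × 1 = 1273.0 kN.
Bearing (8 mm plate, F_u = 450 MPa): end bolts L_c = 51 − 27/2 = 37.5, R_n = min(1.2×37.5×8×450, 2.4×24×8×450) = 162 kN/bolt; interior L_c = 90 − 27 = 63, R_n = 207.36 kN/bolt. φR_n = 0.75 × (2×162 + 6×207.36) = 1176.1 kN.
Tension rupture (net): A_n = (259 − 2×29)×8 = 1608 mm² (U = 1.0, A_e = A_n). φR_n = 0.75 × 450 × 1608 = 542.7 kN.
Governing: min(1273.0, 1176.1, 542.7) = 542.7 kN → net-section rupture.

542.7 kN (net-section rupture governs)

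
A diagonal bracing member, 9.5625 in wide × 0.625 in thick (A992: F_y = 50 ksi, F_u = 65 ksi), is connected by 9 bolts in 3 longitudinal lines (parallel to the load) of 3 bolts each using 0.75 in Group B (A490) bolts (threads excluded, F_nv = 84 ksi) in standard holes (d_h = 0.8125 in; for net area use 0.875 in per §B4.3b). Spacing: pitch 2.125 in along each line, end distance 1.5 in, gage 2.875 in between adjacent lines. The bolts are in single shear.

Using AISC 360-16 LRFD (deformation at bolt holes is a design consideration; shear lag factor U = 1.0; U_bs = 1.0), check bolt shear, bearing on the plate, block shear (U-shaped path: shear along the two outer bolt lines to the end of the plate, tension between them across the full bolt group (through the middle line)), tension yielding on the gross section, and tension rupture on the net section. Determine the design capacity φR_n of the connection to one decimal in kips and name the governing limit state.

Bolt shear: A_b = π(0.75)²/4 = 0.44179 in². φR_n = 0.75 × 84 × 0.44179 × 9 × 1 = 250.5 kips.
Bearing (0.625 in plate, F_u = 65 ksi): end bolts L_c = 1.5 − 0.8125/2 = 1.09375, R_n = min(1.2×1.09375×0.625×65, 2.4×0.75×0.625×65) = 53.32 kips/bolt; interior L_c = 2.125 − 0.8125 = 1.3125, R_n = 63.984 kips/bolt. φR_n = 0.75 × (3×53.32 + 6×63.984) = 407.9 kips.
Block shear: shear path 2×[1.5+2×2.125] = 2×5.75 in, A_gv = 7.1875, A_nv = 2×(5.75 − 2.5×0.875)×0.625 = 4.4531 in²; tension across gage: (5.75 − 2×0.875)×0.625 = 2.5 in². R_n = min(0.6×65×4.4531, 0.6×50×7.1875) + 1.0×65×2.5 = min(173.67, 215.63) + 162.5 = 336.17 kips. φR_n = 0.75 × 336.17 = 252.1 kips.
Tension yield (gross): A_g = 9.5625×0.625 = 5.9766 in². φR_n = 0.90 × 50 × 5.9766 = 268.9 kips.
Tension rupture (net): A_n = (9.5625 − 3×0.875)×0.625 = 4.3359 in² (U = 1.0, A_e = A_n). φR_n = 0.75 × 65 × 4.3359 = 211.4 kips.
Governing: min(250.5, 407.9, 252.1, 268.9, 211.4) = 211.4 kips → net-section rupture.

211.4 kips (net-section rupture governs)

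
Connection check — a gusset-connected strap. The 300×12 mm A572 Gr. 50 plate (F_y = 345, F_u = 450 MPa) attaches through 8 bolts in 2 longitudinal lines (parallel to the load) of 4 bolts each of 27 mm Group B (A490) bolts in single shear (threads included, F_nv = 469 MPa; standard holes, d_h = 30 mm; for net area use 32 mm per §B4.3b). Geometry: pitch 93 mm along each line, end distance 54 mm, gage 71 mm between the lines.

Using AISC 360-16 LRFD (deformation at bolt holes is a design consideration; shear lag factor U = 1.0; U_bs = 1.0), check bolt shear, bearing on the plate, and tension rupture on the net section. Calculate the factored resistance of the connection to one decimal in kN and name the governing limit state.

Bolt shear: A_b = π(27)²/4 = 572.56 mm². φR_n = 0.75 × 469 × 572.56 × 8 × 1 = 1611.2 kN.
Bearing (12 mm plate, F_u = 450 MPa): end bolts L_c = 54 − 30/2 = 39, R_n = min(1.2×39×12×450, 2.4×27×12×450) = 252.72 kN/bolt; interior L_c = 93 − 30 = 63, R_n = 349.92 kN/bolt. φR_n = 0.75 × (2×252.72 + 6×349.92) = 1953.7 kN.
Tension rupture (net): A_n = (300 − 2×32)×12 = 2832 mm² (U = 1.0, A_e = A_n). φR_n = 0.75 × 450 × 2832 = 955.8 kN.
Governing: min(1611.2, 1953.7, 955.8) = 955.8 kN → net-section rupture.

955.8 kN (net-section rupture governs)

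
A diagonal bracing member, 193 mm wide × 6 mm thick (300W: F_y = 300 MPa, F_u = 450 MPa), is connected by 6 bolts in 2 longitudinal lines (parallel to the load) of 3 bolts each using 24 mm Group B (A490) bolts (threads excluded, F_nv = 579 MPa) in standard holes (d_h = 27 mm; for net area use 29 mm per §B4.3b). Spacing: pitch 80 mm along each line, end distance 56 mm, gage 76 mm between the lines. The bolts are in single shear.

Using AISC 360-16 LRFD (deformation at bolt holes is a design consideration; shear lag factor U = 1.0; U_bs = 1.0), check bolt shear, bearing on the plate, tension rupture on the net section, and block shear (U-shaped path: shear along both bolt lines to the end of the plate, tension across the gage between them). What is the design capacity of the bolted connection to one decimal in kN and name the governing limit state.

273.4 kN (net-section rupture governs)

Bolt shear: A_b = π(24)²/4 = 452.39 mm². φR_n = 0.75 × 579 × 452.39 × 6 × 1 = 1178.7 kN.
Bearing (6 mm plate, F_u = 450 MPa): end bolts L_c = 56 − 27/2 = 42.5, R_n = min(1.2×42.5×6×450, 2.4×24×6×450) = 137.7 kN/bolt; interior L_c = 80 − 27 = 53, R_n = 155.52 kN/bolt. φR_n = 0.75 × (2×137.7 + 4×155.52) = 673.1 kN.
Tension rupture (net): A_n = (193 − 2×29)×6 = 810 mm² (U = 1.0, A_e = A_n). φR_n = 0.75 × 450 × 810 = 273.4 kN.
Block shear: shear path 2×[56+2×80] = 2×216 mm, A_gv = 2592, A_nv = 2×(216 − 2.5×29)×6 = 1722 mm²; tension across gage: (76 − 1×29)×6 = 282 mm². R_n = min(0.6×450×1722, 0.6×300×2592) + 1.0×450×282 = min(464.94, 466.56) + 126.9 = 591.84 kN. φR_n = 0.75 × 591.84 = 443.9 kN.
Governing: min(1178.7, 673.1, 273.4, 443.9) = 273.4 kN → net-section rupture.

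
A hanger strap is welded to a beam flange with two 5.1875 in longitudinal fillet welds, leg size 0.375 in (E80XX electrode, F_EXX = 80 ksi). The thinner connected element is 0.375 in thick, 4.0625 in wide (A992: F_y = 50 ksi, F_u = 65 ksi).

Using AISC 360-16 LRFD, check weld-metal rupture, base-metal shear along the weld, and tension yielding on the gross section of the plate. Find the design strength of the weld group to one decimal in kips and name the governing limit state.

Weld metal: throat = 0.707×0.375 = 0.26513 in, L = 2×5.1875 = 10.375 in. φR_n = 0.75 × 0.6 × 80 × 0.26513 × 10.375 = 99.0 kips.
Base metal shear (0.375 in plate): yield φR_n = 1.0×0.6×50×0.375×10.375 = 116.7 kips; rupture φR_n = 0.75×0.6×65×0.375×10.375 = 113.8 kips; take 113.8 kips (rupture).
Tension yield (gross): A_g = 4.0625×0.375 = 1.5234 in². φR_n = 0.90 × 50 × 1.5234 = 68.6 kips.
Governing: min(99.0, 113.8, 68.6) = 68.6 kips → gross-section yield.

68.6 kips (gross-section yield governs)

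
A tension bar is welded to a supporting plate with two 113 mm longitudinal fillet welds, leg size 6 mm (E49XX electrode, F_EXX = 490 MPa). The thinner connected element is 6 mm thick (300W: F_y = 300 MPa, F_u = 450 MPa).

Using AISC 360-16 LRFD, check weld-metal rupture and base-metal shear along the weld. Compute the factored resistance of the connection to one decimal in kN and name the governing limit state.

Weld metal: throat = 0.707×6 = 4.242 mm, L = 2×113 = 226 mm. φR_n = 0.75 × 0.6 × 490 × 4.242 × 226 = 211.4 kN.
Base metal shear (6 mm plate): yield φR_n = 1.0×0.6×300×6×226 = 244.1 kN; rupture φR_n = 0.75×0.6×450×6×226 = 274.6 kN; take 244.1 kN (yield).
Governing: min(211.4, 244.1) = 211.4 kN → weld metal.

211.4 kN (weld metal governs)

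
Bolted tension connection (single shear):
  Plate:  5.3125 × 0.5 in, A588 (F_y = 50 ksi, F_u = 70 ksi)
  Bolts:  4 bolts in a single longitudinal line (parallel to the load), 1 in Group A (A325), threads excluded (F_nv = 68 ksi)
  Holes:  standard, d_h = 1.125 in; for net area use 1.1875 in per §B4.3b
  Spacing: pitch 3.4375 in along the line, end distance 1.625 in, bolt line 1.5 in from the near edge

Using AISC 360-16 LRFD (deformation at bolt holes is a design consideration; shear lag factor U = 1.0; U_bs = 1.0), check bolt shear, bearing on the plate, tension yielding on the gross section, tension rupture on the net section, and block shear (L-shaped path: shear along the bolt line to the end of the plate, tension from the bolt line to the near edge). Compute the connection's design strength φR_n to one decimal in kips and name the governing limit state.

Bolt shear: A_b = π(1)²/4 = 0.7854 in². φR_n = 0.75 × 68 × 0.7854 × 4 × 1 = 160.2 kips.
Bearing (0.5 in plate, F_u = 70 ksi): end bolts L_c = 1.625 − 1.125/2 = 1.0625, R_n = min(1.2×1.0625×0.5×70, 2.4×1×0.5×70) = 44.625 kips/bolt; interior L_c = 3.4375 − 1.125 = 2.3125, R_n = 84 kips/bolt. φR_n = 0.75 × (1×44.625 + 3×84) = 222.5 kips.
Tension yield (gross): A_g = 5.3125×0.5 = 2.6563 in². φR_n = 0.90 × 50 × 2.6563 = 119.5 kips.
Tension rupture (net): A_n = (5.3125 − 1×1.1875)×0.5 = 2.0625 in² (U = 1.0, A_e = A_n). φR_n = 0.75 × 70 × 2.0625 = 108.3 kips.
Block shear: shear path 1×[1.625+3×3.4375] = 1×11.9375 in, A_gv = 5.9688, A_nv = 1×(11.9375 − 3.5×1.1875)×0.5 = 3.8906 in²; tension to near edge: (1.5 − 0.5×1.1875)×0.5 = 0.45313 in². R_n = min(0.6×70×3.8906, 0.6×50×5.9688) + 1.0×70×0.45313 = min(163.41, 179.06) + 31.719 = 195.13 kips. φR_n = 0.75 × 195.13 = 146.3 kips.
Governing: min(160.2, 222.5, 119.5, 108.3, 146.3) = 108.3 kips → net-section rupture.

108.3 kips (net-section rupture governs)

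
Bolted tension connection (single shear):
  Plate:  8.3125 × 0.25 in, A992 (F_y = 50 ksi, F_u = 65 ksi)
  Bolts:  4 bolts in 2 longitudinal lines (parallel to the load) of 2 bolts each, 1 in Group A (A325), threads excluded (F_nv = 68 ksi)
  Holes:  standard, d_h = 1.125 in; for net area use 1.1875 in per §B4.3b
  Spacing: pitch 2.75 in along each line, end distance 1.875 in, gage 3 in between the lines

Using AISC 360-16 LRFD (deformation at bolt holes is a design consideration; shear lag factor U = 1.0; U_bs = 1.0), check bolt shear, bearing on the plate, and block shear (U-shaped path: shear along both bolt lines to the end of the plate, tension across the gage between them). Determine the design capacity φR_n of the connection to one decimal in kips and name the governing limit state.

Bolt shear: A_b = π(1)²/4 = 0.7854 in². φR_n = 0.75 × 68 × 0.7854 × 4 × 1 = 160.2 kips.
Bearing (0.25 in plate, F_u = 65 ksi): end bolts L_c = 1.875 − 1.125/2 = 1.3125, R_n = min(1.2×1.3125×0.25×65, 2.4×1×0.25×65) = 25.594 kips/bolt; interior L_c = 2.75 − 1.125 = 1.625, R_n = 31.688 kips/bolt. φR_n = 0.75 × (2×25.594 + 2×31.688) = 85.9 kips.
Block shear: shear path 2×[1.875+1×2.75] = 2×4.625 in, A_gv = 2.3125, A_nv = 2×(4.625 − 1.5×1.1875)×0.25 = 1.4219 in²; tension across gage: (3 − 1×1.1875)×0.25 = 0.45313 in². R_n = min(0.6×65×1.4219, 0.6×50×2.3125) + 1.0×65×0.45313 = min(55.454, 69.375) + 29.453 = 84.907 kips. φR_n = 0.75 × 84.907 = 63.7 kips.
Governing: min(160.2, 85.9, 63.7) = 63.7 kips → block shear.

63.7 kips (block shear governs)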